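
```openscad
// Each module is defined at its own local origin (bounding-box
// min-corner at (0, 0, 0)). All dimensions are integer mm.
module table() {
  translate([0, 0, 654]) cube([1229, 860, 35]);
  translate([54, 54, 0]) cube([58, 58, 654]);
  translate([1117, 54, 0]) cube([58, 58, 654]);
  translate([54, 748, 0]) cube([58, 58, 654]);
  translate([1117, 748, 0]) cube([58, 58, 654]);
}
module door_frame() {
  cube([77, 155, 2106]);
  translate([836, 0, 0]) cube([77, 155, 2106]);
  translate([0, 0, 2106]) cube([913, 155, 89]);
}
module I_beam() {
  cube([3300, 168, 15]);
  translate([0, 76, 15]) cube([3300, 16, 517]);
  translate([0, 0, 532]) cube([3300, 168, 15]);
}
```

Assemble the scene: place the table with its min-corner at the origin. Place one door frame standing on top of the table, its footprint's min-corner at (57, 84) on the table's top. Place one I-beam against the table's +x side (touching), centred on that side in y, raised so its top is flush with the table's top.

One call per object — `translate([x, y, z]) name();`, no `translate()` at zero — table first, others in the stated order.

table();
translate([57, 84, 689]) door_frame();
translate([1229, 346, 142]) I_beam();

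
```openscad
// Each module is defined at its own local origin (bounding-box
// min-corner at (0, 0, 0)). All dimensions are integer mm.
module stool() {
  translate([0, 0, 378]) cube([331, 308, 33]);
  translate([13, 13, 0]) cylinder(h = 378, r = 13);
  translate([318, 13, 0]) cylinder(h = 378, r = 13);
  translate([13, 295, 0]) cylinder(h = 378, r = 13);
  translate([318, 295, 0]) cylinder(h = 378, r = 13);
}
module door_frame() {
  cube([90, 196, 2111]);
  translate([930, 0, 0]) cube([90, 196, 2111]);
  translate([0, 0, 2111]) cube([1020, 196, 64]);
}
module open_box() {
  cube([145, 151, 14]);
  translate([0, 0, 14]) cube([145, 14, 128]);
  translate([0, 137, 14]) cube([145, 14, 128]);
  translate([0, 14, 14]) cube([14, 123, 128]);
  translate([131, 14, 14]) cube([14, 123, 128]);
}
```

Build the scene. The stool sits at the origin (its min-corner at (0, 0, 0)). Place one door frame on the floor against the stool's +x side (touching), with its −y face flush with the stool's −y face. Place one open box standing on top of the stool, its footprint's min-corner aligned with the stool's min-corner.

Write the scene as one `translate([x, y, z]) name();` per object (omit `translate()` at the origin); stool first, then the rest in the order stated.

stool();
translate([331, 0, 0]) door_frame();
translate([0, 0, 411]) open_box();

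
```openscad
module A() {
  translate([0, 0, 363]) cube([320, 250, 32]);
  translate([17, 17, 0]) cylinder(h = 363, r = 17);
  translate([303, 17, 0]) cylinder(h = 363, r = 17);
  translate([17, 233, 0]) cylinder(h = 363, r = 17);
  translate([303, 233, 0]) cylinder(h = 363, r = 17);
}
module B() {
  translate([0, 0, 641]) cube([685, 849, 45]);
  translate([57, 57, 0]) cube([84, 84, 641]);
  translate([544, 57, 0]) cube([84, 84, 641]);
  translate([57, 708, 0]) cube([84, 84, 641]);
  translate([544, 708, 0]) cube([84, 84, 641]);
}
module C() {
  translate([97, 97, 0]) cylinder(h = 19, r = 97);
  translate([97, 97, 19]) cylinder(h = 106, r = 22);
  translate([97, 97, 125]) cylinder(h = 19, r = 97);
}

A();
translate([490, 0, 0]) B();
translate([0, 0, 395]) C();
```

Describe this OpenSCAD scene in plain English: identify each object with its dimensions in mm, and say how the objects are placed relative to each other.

A is a simple wooden stool: a rectangular seat 320 mm (x) by 250 mm (y), 32 mm thick, top face at z = 395 mm, on four round legs, each 34 mm in diameter. The legs rest on z = 0, each leg's axis is inset half a diameter from the nearest pair of seat edges (so the leg's bounding box is flush with the corner).

B is a table with a 685×849 mm rectangular top, 45 mm thick, top surface at z = 686 mm, supported by four 84×84 mm square legs, each inset 57 mm from the nearest pair of top edges, running from the floor.

C is a spool: two coaxial disc flanges of radius 97 mm and thickness 19 mm, joined by a core cylinder of radius 22 mm and height 106 mm. The lower flange rests on z = 0 and the three cylinders share a vertical axis.

The table is on the floor beside the stool on its +x side. The spool is on top of the stool.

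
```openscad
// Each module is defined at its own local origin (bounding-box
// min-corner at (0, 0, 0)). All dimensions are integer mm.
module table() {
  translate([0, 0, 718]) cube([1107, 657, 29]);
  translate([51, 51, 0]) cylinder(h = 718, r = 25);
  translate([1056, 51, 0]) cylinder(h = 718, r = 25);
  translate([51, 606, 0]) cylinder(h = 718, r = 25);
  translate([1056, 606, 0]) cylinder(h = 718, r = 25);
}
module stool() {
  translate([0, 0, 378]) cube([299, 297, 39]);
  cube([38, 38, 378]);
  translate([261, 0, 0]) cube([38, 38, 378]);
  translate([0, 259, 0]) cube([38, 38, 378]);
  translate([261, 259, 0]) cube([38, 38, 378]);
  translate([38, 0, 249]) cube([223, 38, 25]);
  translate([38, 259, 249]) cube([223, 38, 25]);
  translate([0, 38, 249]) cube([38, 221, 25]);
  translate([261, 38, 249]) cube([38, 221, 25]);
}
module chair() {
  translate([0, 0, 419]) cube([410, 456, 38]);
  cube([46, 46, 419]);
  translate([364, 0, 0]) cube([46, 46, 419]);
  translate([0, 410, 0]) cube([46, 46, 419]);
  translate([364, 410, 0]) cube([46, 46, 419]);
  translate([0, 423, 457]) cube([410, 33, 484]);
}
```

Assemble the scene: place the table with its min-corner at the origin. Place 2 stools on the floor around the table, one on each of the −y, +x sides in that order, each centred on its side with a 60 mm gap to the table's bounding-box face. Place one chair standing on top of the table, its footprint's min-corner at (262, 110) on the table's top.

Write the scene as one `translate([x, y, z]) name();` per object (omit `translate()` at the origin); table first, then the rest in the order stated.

table();
translate([404, -357, 0]) stool();
translate([1167, 180, 0]) stool();
translate([262, 110, 747]) chair();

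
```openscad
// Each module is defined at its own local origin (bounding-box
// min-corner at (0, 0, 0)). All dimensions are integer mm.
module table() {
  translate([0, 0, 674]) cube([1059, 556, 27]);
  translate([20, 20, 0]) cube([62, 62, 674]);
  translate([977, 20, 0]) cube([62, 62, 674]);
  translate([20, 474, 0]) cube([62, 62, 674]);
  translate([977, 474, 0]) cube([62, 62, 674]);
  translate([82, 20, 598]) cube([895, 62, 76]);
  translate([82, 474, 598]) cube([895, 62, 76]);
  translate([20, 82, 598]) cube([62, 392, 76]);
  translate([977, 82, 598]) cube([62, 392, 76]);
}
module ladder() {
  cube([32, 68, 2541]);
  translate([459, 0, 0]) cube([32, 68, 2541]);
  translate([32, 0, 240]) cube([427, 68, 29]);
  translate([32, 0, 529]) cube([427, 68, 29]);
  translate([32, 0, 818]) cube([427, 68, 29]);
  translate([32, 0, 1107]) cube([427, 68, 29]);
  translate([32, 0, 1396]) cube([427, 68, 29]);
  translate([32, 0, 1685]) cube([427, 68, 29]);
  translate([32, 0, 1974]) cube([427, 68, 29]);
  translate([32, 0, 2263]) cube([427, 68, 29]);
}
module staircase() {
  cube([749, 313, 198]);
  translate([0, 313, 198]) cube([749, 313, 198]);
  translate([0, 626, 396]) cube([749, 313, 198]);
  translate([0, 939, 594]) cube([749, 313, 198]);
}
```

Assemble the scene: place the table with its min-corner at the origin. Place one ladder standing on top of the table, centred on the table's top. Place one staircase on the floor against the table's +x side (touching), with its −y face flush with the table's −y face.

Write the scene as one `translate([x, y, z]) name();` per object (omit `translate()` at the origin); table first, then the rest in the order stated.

table();
translate([284, 244, 701]) ladder();
translate([1059, 0, 0]) staircase();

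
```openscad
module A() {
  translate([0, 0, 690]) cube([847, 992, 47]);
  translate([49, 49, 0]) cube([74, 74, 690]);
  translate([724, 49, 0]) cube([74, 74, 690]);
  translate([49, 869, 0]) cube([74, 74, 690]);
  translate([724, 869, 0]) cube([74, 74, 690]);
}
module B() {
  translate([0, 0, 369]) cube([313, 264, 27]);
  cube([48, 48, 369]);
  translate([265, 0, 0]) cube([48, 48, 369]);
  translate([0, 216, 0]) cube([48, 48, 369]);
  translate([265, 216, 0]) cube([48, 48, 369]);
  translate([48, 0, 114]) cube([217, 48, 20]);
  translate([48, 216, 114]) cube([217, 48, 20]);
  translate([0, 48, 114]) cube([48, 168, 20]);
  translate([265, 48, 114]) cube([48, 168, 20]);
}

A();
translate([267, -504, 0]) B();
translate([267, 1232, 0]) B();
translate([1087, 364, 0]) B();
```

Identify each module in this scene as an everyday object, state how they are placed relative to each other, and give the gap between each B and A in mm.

A is a table. B is a stool. Three stools sit around the table at the −y, +y, +x sides. The gap between each stool and the table is 240 mm.

Each stool's nearest face is 240 mm from the table's bounding box.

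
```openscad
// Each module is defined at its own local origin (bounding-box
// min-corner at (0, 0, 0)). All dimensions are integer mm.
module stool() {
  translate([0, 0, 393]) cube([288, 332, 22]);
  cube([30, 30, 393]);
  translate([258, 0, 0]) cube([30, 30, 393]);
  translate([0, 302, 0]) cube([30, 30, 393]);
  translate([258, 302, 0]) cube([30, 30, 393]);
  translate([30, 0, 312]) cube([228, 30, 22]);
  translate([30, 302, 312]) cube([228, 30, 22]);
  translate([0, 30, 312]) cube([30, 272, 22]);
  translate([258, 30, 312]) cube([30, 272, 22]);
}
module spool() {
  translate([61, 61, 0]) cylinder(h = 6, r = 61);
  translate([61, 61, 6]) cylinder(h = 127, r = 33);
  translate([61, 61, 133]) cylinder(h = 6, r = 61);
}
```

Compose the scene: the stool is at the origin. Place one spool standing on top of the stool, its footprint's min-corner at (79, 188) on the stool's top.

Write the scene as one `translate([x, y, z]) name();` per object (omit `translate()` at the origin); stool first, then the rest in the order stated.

stool();
translate([79, 188, 415]) spool();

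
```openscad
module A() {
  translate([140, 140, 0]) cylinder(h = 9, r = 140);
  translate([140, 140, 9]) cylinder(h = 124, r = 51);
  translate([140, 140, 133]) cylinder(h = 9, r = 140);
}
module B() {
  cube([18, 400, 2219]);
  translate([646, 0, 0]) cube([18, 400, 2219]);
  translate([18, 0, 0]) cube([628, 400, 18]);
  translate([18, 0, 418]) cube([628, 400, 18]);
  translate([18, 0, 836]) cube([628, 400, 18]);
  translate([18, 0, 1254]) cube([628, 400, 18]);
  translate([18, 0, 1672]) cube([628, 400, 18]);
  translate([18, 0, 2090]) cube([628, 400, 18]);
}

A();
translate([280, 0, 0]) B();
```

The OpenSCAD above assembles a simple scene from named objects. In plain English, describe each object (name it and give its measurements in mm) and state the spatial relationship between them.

A is a spool: two coaxial disc flanges of radius 140 mm and thickness 9 mm, joined by a core cylinder of radius 51 mm and height 124 mm. The lower flange rests on z = 0 and the three cylinders share a vertical axis.

B is a bookshelf 664 mm wide overall, 400 mm deep and 2219 mm tall. The two sides are 18 mm thick vertical panels. 6 horizontal shelves of 18 mm thickness span between the inner faces of the sides; the lowest shelf sits on the floor and shelves are stacked with a clear vertical gap of 400 mm between each pair.

The bookshelf is against the spool's +x side, with their −y faces flush.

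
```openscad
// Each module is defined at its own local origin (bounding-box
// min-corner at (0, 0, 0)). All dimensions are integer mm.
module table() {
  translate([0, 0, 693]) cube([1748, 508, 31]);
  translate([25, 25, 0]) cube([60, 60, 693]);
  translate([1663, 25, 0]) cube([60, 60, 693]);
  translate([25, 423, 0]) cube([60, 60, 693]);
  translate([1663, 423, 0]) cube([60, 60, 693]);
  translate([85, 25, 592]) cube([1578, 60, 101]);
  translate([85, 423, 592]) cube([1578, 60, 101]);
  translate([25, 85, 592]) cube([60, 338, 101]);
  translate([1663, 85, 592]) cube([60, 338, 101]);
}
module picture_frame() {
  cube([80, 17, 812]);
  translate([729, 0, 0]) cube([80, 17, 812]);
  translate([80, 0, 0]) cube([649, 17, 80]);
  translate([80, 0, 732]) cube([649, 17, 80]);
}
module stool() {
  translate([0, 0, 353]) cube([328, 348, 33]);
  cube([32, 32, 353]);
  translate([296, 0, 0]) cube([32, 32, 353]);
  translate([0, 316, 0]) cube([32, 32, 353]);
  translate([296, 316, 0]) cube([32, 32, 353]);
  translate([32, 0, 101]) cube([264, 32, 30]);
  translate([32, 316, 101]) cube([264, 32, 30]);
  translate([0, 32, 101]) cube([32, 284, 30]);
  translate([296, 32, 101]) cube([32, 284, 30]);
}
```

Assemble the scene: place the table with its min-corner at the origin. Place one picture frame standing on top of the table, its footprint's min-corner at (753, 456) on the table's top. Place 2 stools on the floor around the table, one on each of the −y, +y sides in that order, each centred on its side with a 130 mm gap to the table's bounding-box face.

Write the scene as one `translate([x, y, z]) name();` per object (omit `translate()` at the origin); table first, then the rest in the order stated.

table();
translate([753, 456, 724]) picture_frame();
translate([710, -478, 0]) stool();
translate([710, 638, 0]) stool();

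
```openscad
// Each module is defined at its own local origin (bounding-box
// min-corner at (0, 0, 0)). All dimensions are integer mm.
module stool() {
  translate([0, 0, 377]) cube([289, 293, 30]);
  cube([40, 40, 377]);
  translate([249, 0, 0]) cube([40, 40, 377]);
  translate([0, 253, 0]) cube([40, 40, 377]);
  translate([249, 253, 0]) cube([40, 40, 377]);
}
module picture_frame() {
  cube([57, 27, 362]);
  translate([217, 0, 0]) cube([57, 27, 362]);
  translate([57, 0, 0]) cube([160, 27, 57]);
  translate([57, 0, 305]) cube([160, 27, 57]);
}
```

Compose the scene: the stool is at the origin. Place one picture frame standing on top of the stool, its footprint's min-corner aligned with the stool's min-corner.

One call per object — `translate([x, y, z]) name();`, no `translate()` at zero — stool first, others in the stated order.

stool();
translate([0, 0, 407]) picture_frame();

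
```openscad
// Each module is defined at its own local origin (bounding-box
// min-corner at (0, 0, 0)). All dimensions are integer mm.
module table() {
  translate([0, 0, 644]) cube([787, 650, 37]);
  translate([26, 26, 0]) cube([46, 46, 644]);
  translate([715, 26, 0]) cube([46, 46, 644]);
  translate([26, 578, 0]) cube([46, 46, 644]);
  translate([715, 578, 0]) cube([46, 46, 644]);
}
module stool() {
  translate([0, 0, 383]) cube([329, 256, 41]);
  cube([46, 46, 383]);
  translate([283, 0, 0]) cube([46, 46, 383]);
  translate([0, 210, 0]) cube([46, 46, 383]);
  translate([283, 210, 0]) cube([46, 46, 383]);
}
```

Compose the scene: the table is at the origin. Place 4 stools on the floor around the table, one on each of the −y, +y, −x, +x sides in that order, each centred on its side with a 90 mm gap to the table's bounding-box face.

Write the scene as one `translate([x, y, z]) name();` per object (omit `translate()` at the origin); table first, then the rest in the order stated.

table();
translate([229, -346, 0]) stool();
translate([229, 740, 0]) stool();
translate([-419, 197, 0]) stool();
translate([877, 197, 0]) stool();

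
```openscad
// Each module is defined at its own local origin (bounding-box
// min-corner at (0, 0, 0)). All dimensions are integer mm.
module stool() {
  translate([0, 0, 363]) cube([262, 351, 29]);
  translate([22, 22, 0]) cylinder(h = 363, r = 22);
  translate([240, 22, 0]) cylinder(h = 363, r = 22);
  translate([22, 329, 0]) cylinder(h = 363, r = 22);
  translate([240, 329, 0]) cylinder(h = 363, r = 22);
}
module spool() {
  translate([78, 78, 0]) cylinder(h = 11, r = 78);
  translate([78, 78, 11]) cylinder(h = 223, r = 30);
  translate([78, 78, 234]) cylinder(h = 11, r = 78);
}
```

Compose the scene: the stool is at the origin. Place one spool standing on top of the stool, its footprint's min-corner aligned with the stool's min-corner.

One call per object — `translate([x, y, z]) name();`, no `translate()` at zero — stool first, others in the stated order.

stool();
translate([0, 0, 392]) spool();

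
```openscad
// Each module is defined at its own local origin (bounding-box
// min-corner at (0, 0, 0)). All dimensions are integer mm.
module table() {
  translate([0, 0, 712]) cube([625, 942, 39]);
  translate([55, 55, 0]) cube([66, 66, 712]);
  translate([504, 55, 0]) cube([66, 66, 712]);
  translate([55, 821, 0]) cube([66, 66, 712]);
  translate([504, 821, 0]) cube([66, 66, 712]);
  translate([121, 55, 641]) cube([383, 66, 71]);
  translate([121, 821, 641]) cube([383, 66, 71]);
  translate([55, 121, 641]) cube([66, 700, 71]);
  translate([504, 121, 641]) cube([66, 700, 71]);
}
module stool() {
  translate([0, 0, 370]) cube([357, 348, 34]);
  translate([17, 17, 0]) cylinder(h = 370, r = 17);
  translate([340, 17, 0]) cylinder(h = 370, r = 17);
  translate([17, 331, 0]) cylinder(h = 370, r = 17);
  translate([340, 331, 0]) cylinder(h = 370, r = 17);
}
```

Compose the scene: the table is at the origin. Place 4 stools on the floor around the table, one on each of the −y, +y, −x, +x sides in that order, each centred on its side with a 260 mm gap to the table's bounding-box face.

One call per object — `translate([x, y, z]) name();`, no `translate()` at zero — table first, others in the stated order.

table();
translate([134, -608, 0]) stool();
translate([134, 1202, 0]) stool();
translate([-617, 297, 0]) stool();
translate([885, 297, 0]) stool();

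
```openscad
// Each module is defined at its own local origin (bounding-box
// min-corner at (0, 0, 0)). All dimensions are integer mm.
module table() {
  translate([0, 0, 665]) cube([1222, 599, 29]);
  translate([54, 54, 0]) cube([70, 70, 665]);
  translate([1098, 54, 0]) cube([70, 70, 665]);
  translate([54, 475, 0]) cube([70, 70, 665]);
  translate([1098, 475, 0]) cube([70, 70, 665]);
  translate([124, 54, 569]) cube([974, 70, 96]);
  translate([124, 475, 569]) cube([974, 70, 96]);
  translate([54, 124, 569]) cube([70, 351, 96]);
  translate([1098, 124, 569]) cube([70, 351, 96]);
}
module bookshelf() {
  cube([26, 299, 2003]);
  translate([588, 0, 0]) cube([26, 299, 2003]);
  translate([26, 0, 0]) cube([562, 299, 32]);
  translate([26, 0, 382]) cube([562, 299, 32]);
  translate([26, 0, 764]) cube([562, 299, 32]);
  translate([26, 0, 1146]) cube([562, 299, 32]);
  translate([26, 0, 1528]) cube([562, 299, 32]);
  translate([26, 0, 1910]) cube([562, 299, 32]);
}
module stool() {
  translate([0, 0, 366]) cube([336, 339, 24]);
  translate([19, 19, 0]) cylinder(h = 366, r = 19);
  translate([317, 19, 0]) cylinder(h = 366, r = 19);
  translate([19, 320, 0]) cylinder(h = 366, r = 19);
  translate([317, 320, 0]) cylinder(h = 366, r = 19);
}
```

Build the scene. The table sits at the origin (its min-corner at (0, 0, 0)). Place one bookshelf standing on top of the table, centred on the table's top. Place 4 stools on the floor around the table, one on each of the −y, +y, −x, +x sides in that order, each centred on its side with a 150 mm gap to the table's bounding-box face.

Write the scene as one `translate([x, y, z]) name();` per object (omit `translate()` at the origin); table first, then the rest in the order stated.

table();
translate([304, 150, 694]) bookshelf();
translate([443, -489, 0]) stool();
translate([443, 749, 0]) stool();
translate([-486, 130, 0]) stool();
translate([1372, 130, 0]) stool();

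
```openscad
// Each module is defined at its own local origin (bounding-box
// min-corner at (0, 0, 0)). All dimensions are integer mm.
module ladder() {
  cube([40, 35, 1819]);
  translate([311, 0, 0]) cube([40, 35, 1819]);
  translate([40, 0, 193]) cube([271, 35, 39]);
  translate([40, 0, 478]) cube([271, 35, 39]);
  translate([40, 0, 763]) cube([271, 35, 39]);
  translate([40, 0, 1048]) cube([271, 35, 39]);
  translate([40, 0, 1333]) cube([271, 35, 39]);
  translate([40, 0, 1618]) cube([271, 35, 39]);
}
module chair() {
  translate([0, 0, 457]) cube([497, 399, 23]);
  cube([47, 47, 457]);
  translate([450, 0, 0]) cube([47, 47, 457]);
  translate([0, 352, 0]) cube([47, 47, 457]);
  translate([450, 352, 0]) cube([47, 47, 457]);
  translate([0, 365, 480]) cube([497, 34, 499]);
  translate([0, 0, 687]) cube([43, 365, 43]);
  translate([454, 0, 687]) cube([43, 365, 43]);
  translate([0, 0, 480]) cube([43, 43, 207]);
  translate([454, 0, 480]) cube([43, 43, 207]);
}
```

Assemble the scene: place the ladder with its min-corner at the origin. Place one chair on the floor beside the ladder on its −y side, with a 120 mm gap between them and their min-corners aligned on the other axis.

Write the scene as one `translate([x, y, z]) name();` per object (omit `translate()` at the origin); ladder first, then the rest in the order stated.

ladder();
translate([0, -519, 0]) chair();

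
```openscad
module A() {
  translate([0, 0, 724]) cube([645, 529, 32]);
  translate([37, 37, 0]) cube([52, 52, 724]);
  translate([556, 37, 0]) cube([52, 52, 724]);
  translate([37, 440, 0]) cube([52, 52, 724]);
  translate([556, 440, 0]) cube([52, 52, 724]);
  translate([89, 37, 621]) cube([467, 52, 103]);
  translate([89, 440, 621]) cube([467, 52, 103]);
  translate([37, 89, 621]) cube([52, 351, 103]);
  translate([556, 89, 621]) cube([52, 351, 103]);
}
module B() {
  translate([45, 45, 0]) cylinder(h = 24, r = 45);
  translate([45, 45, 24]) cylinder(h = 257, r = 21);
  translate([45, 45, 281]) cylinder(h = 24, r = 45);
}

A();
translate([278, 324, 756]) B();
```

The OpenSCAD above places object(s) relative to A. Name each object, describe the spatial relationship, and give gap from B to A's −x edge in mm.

The spool's min-x is at 278; the table's min-x is 0; gap = 278 mm.

A is a table. B is a spool. The spool is on top of the table. The gap from the spool to the table's −x edge is 278 mm.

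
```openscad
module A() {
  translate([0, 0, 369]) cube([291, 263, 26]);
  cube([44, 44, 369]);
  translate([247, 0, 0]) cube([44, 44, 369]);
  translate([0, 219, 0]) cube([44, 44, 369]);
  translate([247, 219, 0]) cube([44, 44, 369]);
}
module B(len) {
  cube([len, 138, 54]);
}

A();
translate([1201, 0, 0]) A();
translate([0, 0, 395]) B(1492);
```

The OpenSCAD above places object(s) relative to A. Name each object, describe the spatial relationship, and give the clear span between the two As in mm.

A is a stool. B is a beam. A beam spans the tops of two stools. The clear span between the two stools is 910 mm.

Second stool starts at x = 1201; first ends at x = 291; clear span = 1201 − 291 = 910 mm.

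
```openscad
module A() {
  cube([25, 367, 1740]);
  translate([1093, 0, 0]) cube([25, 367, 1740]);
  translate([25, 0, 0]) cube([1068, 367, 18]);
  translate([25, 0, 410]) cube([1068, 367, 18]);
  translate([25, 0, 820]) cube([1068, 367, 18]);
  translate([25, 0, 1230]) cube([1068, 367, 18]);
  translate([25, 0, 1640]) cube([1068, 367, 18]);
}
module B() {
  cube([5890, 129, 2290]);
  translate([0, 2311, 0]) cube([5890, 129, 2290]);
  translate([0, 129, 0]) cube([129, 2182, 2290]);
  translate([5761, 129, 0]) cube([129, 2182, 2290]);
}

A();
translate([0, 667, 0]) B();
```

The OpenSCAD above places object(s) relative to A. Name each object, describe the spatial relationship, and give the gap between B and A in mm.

The house frame's nearest face is 300 mm from the bookshelf's +y face.

A is a bookshelf. B is a house frame. The house frame is on the floor beside the bookshelf on its +y side. The gap between the house frame and the bookshelf is 300 mm.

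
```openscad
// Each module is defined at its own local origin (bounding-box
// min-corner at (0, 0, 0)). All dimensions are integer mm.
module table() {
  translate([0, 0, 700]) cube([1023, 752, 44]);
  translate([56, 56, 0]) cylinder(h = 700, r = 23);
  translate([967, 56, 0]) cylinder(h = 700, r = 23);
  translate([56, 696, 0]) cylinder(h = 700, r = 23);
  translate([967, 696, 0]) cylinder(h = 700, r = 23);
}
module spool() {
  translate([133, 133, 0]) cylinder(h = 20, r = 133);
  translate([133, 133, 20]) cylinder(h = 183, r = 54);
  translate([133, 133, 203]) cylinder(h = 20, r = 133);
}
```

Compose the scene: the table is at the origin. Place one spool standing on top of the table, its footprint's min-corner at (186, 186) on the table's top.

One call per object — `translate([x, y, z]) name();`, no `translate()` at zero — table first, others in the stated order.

table();
translate([186, 186, 744]) spool();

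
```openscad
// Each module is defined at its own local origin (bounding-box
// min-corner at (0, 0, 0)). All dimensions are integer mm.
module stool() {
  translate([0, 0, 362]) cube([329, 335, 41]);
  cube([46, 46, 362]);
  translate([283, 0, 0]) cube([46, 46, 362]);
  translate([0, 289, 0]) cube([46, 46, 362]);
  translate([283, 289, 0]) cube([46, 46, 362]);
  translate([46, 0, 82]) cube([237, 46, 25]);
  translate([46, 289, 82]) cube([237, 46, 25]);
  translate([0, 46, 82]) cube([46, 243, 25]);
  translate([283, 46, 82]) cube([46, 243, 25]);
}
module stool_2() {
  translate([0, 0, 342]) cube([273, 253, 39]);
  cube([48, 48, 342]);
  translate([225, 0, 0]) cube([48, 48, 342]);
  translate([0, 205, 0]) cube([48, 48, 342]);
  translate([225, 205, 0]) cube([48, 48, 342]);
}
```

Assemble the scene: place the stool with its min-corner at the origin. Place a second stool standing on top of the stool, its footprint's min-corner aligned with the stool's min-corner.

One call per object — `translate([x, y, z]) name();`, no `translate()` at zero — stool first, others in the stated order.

stool();
translate([0, 0, 403]) stool_2();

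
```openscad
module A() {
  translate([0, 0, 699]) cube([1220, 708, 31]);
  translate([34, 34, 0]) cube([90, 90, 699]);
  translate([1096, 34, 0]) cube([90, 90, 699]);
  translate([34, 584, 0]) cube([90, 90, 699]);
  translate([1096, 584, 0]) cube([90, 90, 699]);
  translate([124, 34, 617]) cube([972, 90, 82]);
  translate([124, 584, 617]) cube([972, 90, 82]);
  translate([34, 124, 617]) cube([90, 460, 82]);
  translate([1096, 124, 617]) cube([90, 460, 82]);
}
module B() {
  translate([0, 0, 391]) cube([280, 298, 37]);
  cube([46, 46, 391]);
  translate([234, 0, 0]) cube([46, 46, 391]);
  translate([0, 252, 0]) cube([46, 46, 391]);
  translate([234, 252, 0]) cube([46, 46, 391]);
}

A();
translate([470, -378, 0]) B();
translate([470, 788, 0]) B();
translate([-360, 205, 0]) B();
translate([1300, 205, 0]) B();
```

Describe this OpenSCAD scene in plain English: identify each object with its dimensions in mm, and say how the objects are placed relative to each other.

A is a rectangular dining table. The top is 1220×708×31 mm with its upper surface at z = 730 mm. It stands on four 90×90 mm square legs, each inset 34 mm from the nearest pair of top edges, running from the floor to the underside of the top. Four apron rails, 90 mm thick and 82 mm tall, run between adjacent legs with their top edges flush with the underside of the top and their outer faces flush with the legs' outer faces.

B is a simple wooden stool: a rectangular seat 280 mm (x) by 298 mm (y), 37 mm thick, top face at z = 428 mm, on four square legs, each 46×46 mm in cross-section. The legs rest on z = 0, each flush with a corner of the seat.

Four stools sit around the table at the −y, +y, −x, +x sides.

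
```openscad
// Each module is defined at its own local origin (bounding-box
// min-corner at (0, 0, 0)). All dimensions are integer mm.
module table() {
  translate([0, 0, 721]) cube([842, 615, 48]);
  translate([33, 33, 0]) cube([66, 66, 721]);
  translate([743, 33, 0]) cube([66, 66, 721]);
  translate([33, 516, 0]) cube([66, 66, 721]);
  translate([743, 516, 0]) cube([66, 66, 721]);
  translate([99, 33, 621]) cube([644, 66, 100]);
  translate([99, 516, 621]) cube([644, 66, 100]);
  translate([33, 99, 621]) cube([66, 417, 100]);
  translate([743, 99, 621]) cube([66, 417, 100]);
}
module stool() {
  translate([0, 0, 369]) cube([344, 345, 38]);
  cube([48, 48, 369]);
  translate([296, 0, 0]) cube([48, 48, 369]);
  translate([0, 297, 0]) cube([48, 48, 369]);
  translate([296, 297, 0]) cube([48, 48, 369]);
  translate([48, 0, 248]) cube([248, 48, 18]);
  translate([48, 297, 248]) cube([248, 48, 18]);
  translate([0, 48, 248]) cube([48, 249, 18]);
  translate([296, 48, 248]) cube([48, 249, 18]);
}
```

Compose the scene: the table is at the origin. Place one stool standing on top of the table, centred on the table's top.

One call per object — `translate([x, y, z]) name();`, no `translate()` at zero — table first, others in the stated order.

table();
translate([249, 135, 769]) stool();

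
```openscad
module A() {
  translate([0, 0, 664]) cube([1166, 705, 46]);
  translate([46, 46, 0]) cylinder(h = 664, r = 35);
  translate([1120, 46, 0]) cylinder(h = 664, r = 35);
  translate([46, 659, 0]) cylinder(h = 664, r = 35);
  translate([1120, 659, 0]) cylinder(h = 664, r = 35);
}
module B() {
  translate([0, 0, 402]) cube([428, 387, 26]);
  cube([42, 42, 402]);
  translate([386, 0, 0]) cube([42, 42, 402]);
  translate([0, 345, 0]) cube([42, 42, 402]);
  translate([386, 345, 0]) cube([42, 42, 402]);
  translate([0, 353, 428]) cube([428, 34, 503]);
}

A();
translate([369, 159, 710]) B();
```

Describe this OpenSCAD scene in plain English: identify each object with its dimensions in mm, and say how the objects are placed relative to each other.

A is a table: top 1166 mm (x) × 705 mm (y), 46 mm thick, upper face at z = 710 mm, on four round legs of 70 mm diameter, each leg's bounding box inset 11 mm from the nearest pair of top edges, running from z = 0 to the bottom of the top.

B is a chair: 428×387 mm seat, 26 mm thick, top at z = 428 mm, on four 42 mm square corner legs flush with the seat edges. A 34 mm thick backrest slab spans the full seat width, extending 503 mm above the seat top, its back face flush with the seat's +y edge.

The chair is on top of the table, centred.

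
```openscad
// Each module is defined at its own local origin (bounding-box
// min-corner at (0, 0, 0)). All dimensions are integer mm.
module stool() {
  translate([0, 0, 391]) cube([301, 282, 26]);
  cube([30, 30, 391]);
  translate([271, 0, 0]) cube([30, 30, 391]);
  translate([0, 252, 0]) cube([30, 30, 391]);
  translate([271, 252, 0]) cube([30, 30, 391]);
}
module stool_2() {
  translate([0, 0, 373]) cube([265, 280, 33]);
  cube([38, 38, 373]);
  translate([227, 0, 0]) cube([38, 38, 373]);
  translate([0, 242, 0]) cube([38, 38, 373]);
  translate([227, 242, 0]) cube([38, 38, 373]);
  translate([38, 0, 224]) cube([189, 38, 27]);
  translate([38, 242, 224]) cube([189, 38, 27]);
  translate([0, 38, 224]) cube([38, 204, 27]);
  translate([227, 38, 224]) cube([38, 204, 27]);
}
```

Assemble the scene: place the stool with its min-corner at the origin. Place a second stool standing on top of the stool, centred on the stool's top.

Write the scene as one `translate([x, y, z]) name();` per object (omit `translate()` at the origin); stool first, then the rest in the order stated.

stool();
translate([18, 1, 417]) stool_2();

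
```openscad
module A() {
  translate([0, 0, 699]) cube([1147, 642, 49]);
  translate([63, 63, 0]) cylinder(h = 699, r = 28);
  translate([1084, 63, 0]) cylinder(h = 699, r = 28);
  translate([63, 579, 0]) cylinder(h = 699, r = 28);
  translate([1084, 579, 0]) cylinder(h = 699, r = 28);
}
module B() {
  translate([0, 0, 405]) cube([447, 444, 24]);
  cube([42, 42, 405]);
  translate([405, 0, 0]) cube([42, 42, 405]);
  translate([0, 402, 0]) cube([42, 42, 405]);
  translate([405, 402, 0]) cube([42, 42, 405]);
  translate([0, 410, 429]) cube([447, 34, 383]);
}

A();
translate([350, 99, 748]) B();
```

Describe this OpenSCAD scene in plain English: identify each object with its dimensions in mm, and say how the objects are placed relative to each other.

A is a rectangular dining table. The top is 1147×642×49 mm with its upper surface at z = 748 mm. It stands on four round legs of 56 mm diameter, each leg's bounding box inset 35 mm from the nearest pair of top edges, running from the floor to the underside of the top.

B is a chair: 447×444 mm seat, 24 mm thick, top at z = 429 mm, on four 42 mm square corner legs flush with the seat edges. A 34 mm thick backrest slab spans the full seat width, extending 383 mm above the seat top, its back face flush with the seat's +y edge.

The chair is on top of the table, centred.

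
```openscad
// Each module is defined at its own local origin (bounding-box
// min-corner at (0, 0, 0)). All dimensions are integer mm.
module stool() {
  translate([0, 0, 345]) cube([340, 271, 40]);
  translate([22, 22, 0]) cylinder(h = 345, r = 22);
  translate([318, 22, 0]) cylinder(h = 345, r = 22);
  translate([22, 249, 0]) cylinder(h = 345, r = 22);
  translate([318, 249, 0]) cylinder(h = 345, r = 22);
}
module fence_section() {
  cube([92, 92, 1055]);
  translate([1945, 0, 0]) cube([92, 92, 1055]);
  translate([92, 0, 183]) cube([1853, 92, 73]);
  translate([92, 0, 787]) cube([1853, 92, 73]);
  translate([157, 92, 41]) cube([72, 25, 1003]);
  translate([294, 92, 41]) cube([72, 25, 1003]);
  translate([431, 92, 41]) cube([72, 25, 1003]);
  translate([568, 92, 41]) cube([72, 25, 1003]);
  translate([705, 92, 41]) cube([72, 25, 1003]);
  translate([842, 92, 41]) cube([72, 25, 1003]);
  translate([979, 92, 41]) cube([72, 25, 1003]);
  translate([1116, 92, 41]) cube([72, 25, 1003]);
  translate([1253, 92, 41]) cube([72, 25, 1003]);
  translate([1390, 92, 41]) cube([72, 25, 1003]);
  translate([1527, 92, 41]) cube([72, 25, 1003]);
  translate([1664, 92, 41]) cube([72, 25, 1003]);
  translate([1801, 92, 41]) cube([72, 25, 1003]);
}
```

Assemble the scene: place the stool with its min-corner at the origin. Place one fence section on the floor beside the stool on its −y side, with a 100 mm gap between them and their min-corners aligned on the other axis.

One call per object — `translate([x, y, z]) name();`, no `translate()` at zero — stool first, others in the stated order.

stool();
translate([0, -217, 0]) fence_section();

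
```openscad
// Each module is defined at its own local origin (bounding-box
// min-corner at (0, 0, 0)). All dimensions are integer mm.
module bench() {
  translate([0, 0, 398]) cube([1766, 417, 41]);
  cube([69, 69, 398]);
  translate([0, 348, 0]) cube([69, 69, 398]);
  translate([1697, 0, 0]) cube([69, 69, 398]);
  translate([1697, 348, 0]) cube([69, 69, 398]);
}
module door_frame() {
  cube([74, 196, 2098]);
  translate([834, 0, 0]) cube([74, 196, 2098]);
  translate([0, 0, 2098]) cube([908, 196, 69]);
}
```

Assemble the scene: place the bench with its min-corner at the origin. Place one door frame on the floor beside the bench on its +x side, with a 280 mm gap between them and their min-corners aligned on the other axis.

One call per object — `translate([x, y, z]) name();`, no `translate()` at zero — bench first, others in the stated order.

bench();
translate([2046, 0, 0]) door_frame();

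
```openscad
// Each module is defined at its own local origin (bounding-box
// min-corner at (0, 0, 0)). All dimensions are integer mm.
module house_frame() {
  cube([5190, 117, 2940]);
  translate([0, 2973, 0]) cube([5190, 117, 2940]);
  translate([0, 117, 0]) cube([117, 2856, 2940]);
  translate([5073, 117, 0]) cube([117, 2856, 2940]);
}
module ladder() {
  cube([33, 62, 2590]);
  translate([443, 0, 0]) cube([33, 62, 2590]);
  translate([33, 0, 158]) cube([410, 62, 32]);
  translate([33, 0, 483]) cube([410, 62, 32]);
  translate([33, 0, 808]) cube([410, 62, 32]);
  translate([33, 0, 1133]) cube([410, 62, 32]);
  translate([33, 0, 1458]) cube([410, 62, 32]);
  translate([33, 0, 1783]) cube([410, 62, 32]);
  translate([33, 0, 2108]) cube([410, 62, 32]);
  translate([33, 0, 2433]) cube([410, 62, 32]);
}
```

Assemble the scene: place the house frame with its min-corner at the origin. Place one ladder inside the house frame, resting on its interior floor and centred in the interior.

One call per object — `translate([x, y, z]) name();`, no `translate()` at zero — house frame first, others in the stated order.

house_frame();
translate([2357, 1514, 0]) ladder();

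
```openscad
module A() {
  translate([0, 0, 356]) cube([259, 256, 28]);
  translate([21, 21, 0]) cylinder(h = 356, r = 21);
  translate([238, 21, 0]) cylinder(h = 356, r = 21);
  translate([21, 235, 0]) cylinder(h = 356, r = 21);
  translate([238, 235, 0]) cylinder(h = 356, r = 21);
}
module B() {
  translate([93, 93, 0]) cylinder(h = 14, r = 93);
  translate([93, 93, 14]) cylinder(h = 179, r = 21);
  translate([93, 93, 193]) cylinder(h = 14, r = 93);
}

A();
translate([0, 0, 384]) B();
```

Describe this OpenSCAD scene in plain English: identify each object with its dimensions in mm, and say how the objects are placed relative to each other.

A is a four-legged stool. The seat is 259×256 mm, 28 mm thick, top at z = 384 mm. It stands on four round legs, each 42 mm in diameter, from z = 0 to the seat underside, each leg's axis is inset half a diameter from the nearest pair of seat edges (so the leg's bounding box is flush with the corner).

B is a spool: two coaxial disc flanges of radius 93 mm and thickness 14 mm, joined by a core cylinder of radius 21 mm and height 179 mm. The lower flange rests on z = 0 and the three cylinders share a vertical axis.

The spool is on top of the stool.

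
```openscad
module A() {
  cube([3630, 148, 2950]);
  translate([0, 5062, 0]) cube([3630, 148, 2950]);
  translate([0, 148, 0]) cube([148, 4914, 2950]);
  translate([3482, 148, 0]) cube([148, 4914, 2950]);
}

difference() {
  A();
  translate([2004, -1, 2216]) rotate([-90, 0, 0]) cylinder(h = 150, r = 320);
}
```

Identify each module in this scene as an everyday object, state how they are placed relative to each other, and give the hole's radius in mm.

A is a house frame. The house frame has a circular hole through its front wall. The hole's radius is 320 mm.

The subtracted cylinder has r = 320 mm.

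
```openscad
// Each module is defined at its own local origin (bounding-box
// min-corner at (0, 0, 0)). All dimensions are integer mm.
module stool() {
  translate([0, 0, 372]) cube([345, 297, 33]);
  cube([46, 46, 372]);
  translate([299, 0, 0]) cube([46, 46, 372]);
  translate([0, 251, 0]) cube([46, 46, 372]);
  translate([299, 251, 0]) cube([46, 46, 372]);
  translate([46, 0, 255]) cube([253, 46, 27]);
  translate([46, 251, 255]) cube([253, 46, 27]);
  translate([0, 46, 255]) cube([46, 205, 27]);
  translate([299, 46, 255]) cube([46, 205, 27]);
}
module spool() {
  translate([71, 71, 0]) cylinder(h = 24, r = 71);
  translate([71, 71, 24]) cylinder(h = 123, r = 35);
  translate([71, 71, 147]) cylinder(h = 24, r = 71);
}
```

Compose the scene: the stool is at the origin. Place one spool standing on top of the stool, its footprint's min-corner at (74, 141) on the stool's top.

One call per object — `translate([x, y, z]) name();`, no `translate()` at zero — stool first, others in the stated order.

stool();
translate([74, 141, 405]) spool();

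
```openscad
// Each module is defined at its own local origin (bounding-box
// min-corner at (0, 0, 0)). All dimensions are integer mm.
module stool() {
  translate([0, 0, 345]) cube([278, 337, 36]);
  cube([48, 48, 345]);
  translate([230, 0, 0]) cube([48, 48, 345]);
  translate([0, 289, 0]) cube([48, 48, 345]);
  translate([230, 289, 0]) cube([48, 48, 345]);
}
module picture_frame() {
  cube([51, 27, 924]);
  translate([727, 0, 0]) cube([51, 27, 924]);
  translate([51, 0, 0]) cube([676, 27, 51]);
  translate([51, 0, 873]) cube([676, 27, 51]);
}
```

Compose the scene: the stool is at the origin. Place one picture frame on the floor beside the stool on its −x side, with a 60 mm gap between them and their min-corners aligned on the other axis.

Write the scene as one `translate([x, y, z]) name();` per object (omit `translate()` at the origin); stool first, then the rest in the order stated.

stool();
translate([-838, 0, 0]) picture_frame();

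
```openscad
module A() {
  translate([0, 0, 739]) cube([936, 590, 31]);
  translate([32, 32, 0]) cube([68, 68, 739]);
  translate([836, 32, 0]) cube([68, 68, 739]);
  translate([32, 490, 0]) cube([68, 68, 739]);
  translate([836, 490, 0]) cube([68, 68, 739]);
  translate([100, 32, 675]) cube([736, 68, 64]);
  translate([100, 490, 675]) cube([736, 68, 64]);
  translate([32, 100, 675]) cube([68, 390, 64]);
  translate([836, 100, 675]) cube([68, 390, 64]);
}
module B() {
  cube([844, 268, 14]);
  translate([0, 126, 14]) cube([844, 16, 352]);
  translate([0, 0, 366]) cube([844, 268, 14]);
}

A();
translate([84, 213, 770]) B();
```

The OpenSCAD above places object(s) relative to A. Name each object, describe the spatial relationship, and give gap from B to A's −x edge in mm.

A is a table. B is an I-beam. The I-beam is on top of the table. The gap from the I-beam to the table's −x edge is 84 mm.

The I-beam's min-x is at 84; the table's min-x is 0; gap = 84 mm.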